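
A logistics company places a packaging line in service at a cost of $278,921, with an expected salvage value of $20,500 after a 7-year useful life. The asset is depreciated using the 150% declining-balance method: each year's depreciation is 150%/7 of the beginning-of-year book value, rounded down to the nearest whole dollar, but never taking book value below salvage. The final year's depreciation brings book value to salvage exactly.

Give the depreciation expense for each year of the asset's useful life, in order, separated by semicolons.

$59,768; $46,961; $36,898; $28,991; $22,779; $17,898; $45,126

Depreciable base = $278,921 − $20,500 = $258,421.
Year 1: ⌊$278,921 × 150%/7⌋ = $59,768. Book value $219,153.
Year 2: ⌊$219,153 × 150%/7⌋ = $46,961. Book value $172,192.
Year 3: ⌊$172,192 × 150%/7⌋ = $36,898. Book value $135,294.
Year 4: ⌊$135,294 × 150%/7⌋ = $28,991. Book value $106,303.
Year 5: ⌊$106,303 × 150%/7⌋ = $22,779. Book value $83,524.
Year 6: ⌊$83,524 × 150%/7⌋ = $17,898. Book value $65,626.
Year 7 (final): $65,626 − $20,500 = $45,126. Book value $20,500.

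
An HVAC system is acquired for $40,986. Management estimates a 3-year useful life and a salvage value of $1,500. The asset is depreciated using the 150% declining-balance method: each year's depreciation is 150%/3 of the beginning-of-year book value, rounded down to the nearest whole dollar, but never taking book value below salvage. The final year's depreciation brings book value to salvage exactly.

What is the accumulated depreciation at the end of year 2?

$30,739

Depreciable base = $40,986 − $1,500 = $39,486.
Year 1: ⌊$40,986 × 150%/3⌋ = $20,493. Book value $20,493.
Year 2: ⌊$20,493 × 150%/3⌋ = $10,246. Book value $10,247.
Accumulated through year 2 = $40,986 − $10,247 = $30,739.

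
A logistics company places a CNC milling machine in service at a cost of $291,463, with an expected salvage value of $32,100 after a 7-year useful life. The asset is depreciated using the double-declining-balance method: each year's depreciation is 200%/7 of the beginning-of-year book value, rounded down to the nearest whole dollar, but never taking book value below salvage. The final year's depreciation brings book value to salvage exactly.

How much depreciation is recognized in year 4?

$30,348

Depreciable base = $291,463 − $32,100 = $259,363.
Year 1: ⌊$291,463 × 200%/7⌋ = $83,275. Book value $208,188.
Year 2: ⌊$208,188 × 200%/7⌋ = $59,482. Book value $148,706.
Year 3: ⌊$148,706 × 200%/7⌋ = $42,487. Book value $106,219.
Year 4: ⌊$106,219 × 200%/7⌋ = $30,348. Book value $75,871.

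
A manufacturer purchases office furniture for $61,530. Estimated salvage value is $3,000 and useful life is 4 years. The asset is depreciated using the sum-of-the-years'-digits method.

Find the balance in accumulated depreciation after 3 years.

Depreciable base = $61,530 − $3,000 = $58,530.
Sum of the years' digits = 4+3+2+1 = 10.
Year 1: $58,530 × 4/10 = $23,412. Book value $38,118.
Year 2: $58,530 × 3/10 = $17,559. Book value $20,559.
Year 3: $58,530 × 2/10 = $11,706. Book value $8,853.
Accumulated through year 3 = $61,530 − $8,853 = $52,677.

$52,677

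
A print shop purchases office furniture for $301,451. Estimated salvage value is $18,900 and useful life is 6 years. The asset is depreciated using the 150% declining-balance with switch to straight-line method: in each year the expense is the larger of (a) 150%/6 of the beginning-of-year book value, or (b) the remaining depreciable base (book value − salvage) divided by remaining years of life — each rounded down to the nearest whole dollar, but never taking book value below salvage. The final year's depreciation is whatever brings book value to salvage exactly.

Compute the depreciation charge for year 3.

$42,391

Depreciable base = $301,451 − $18,900 = $282,551.
Year 1: DB = ⌊$301,451 × 150%/6⌋ = $75,362; SL = ⌊$282,551/6⌋ = $47,091 → take DB $75,362. Book value $226,089.
Year 2: DB = ⌊$226,089 × 150%/6⌋ = $56,522; SL = ⌊$207,189/5⌋ = $41,437 → take DB $56,522. Book value $169,567.
Year 3: DB = ⌊$169,567 × 150%/6⌋ = $42,391; SL = ⌊$150,667/4⌋ = $37,666 → take DB $42,391. Book value $127,176.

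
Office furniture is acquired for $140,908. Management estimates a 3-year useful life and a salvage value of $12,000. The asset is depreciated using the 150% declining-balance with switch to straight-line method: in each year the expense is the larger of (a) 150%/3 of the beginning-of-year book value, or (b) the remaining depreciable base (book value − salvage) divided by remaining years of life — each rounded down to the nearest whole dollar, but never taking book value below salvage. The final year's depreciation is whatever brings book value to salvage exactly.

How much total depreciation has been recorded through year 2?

$105,681

Depreciable base = $140,908 − $12,000 = $128,908.
Year 1: DB = ⌊$140,908 × 150%/3⌋ = $70,454; SL = ⌊$128,908/3⌋ = $42,969 → take DB $70,454. Book value $70,454.
Year 2: DB = ⌊$70,454 × 150%/3⌋ = $35,227; SL = ⌊$58,454/2⌋ = $29,227 → take DB $35,227. Book value $35,227.
Accumulated through year 2 = $140,908 − $35,227 = $105,681.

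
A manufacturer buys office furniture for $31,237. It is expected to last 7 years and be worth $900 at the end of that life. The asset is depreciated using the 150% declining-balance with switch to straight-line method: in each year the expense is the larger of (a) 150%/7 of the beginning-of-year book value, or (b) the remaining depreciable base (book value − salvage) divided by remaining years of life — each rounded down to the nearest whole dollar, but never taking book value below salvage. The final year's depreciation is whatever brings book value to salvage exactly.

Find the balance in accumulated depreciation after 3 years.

Depreciable base = $31,237 − $900 = $30,337.
Year 1: DB = ⌊$31,237 × 150%/7⌋ = $6,693; SL = ⌊$30,337/7⌋ = $4,333 → take DB $6,693. Book value $24,544.
Year 2: DB = ⌊$24,544 × 150%/7⌋ = $5,259; SL = ⌊$23,644/6⌋ = $3,940 → take DB $5,259. Book value $19,285.
Year 3: DB = ⌊$19,285 × 150%/7⌋ = $4,132; SL = ⌊$18,385/5⌋ = $3,677 → take DB $4,132. Book value $15,153.
Accumulated through year 3 = $31,237 − $15,153 = $16,084.

$16,084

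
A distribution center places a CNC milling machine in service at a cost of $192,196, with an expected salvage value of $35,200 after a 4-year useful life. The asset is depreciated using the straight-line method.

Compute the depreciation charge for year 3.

$39,249

Depreciable base = $192,196 − $35,200 = $156,996.
Annual expense = $156,996 / 4 = $39,249.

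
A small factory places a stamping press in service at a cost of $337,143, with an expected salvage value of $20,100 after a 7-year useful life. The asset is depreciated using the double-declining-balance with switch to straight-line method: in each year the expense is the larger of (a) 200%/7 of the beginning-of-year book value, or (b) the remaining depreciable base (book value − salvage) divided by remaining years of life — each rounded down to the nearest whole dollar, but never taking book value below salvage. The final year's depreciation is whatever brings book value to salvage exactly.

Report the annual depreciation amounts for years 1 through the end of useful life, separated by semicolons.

$96,326; $68,804; $49,146; $35,104; $25,075; $21,294; $21,294

Depreciable base = $337,143 − $20,100 = $317,043.
Year 1: DB = ⌊$337,143 × 200%/7⌋ = $96,326; SL = ⌊$317,043/7⌋ = $45,291 → take DB $96,326. Book value $240,817.
Year 2: DB = ⌊$240,817 × 200%/7⌋ = $68,804; SL = ⌊$220,717/6⌋ = $36,786 → take DB $68,804. Book value $172,013.
Year 3: DB = ⌊$172,013 × 200%/7⌋ = $49,146; SL = ⌊$151,913/5⌋ = $30,382 → take DB $49,146. Book value $122,867.
Year 4: DB = ⌊$122,867 × 200%/7⌋ = $35,104; SL = ⌊$102,767/4⌋ = $25,691 → take DB $35,104. Book value $87,763.
Year 5: DB = ⌊$87,763 × 200%/7⌋ = $25,075; SL = ⌊$67,663/3⌋ = $22,554 → take DB $25,075. Book value $62,688.
Year 6: DB = ⌊$62,688 × 200%/7⌋ = $17,910; SL = ⌊$42,588/2⌋ = $21,294 → take SL $21,294. Book value $41,394.
Year 7 (final): $41,394 − $20,100 = $21,294. Book value $20,100.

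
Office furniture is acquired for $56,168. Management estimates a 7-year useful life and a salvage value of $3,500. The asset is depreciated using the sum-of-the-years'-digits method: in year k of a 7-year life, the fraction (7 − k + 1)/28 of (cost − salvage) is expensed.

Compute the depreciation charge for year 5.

$5,643

Depreciable base = $56,168 − $3,500 = $52,668.
Sum of the years' digits = 7+6+5+4+3+2+1 = 28.
Year 1: $52,668 × 7/28 = $13,167. Book value $43,001.
Year 2: $52,668 × 6/28 = $11,286. Book value $31,715.
Year 3: $52,668 × 5/28 = $9,405. Book value $22,310.
Year 4: $52,668 × 4/28 = $7,524. Book value $14,786.
Year 5: $52,668 × 3/28 = $5,643. Book value $9,143.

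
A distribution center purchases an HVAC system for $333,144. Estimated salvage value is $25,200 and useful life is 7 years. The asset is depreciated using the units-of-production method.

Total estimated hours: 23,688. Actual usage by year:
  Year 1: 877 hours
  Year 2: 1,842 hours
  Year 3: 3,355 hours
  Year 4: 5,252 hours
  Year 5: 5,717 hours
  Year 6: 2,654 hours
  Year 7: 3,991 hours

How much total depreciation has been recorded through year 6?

Depreciable base = $333,144 − $25,200 = $307,944.
Rate = $307,944 / 23,688 hours = $13 per hour.
Year 1: 877 × $13 = $11,401. Book value $321,743.
Year 2: 1,842 × $13 = $23,946. Book value $297,797.
Year 3: 3,355 × $13 = $43,615. Book value $254,182.
Year 4: 5,252 × $13 = $68,276. Book value $185,906.
Year 5: 5,717 × $13 = $74,321. Book value $111,585.
Year 6: 2,654 × $13 = $34,502. Book value $77,083.
Accumulated through year 6 = $333,144 − $77,083 = $256,061.

$256,061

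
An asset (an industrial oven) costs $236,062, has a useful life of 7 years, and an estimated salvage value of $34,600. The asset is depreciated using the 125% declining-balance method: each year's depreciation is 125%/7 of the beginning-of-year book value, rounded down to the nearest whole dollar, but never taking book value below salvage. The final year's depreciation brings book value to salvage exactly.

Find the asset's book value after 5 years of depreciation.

$88,284

Depreciable base = $236,062 − $34,600 = $201,462.
Year 1: ⌊$236,062 × 125%/7⌋ = $42,153. Book value $193,909.
Year 2: ⌊$193,909 × 125%/7⌋ = $34,626. Book value $159,283.
Year 3: ⌊$159,283 × 125%/7⌋ = $28,443. Book value $130,840.
Year 4: ⌊$130,840 × 125%/7⌋ = $23,364. Book value $107,476.
Year 5: ⌊$107,476 × 125%/7⌋ = $19,192. Book value $88,284.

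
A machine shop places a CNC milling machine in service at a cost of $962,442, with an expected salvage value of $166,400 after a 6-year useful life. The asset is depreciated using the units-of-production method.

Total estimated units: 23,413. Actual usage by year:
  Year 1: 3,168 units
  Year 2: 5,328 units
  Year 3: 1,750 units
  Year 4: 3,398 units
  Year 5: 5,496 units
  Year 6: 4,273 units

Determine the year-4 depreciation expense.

Depreciable base = $962,442 − $166,400 = $796,042.
Rate = $796,042 / 23,413 units = $34 per unit.
Year 1: 3,168 × $34 = $107,712. Book value $854,730.
Year 2: 5,328 × $34 = $181,152. Book value $673,578.
Year 3: 1,750 × $34 = $59,500. Book value $614,078.
Year 4: 3,398 × $34 = $115,532. Book value $498,546.

$115,532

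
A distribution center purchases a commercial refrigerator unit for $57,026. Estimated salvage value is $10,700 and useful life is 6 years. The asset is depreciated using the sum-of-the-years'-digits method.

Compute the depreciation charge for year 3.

$8,824

Depreciable base = $57,026 − $10,700 = $46,326.
Sum of the years' digits = 6+5+4+3+2+1 = 21.
Year 1: $46,326 × 6/21 = $13,236. Book value $43,790.
Year 2: $46,326 × 5/21 = $11,030. Book value $32,760.
Year 3: $46,326 × 4/21 = $8,824. Book value $23,936.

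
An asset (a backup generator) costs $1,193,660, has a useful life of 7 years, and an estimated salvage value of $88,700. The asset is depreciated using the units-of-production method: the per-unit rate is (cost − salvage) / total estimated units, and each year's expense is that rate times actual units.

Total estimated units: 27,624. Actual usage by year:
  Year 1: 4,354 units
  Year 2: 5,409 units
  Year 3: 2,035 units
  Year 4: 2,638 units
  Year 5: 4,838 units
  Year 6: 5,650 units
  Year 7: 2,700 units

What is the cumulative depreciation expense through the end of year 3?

$471,920

Depreciable base = $1,193,660 − $88,700 = $1,104,960.
Rate = $1,104,960 / 27,624 units = $40 per unit.
Year 1: 4,354 × $40 = $174,160. Book value $1,019,500.
Year 2: 5,409 × $40 = $216,360. Book value $803,140.
Year 3: 2,035 × $40 = $81,400. Book value $721,740.
Accumulated through year 3 = $1,193,660 − $721,740 = $471,920.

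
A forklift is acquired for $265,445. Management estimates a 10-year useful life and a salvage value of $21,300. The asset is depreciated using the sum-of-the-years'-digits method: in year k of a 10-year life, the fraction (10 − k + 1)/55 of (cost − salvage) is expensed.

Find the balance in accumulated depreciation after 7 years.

Depreciable base = $265,445 − $21,300 = $244,145.
Sum of the years' digits = 10+9+8+7+6+5+4+3+2+1 = 55.
Year 1: $244,145 × 10/55 = $44,390. Book value $221,055.
Year 2: $244,145 × 9/55 = $39,951. Book value $181,104.
Year 3: $244,145 × 8/55 = $35,512. Book value $145,592.
Year 4: $244,145 × 7/55 = $31,073. Book value $114,519.
Year 5: $244,145 × 6/55 = $26,634. Book value $87,885.
Year 6: $244,145 × 5/55 = $22,195. Book value $65,690.
Year 7: $244,145 × 4/55 = $17,756. Book value $47,934.
Accumulated through year 7 = $265,445 − $47,934 = $217,511.

$217,511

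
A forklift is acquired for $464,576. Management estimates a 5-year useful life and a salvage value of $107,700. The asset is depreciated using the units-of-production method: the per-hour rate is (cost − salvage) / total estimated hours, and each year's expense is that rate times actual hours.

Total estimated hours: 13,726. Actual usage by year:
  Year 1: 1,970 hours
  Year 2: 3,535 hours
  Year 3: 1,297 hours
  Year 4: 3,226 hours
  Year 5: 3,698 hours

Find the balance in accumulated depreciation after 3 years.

$176,852

Depreciable base = $464,576 − $107,700 = $356,876.
Rate = $356,876 / 13,726 hours = $26 per hour.
Year 1: 1,970 × $26 = $51,220. Book value $413,356.
Year 2: 3,535 × $26 = $91,910. Book value $321,446.
Year 3: 1,297 × $26 = $33,722. Book value $287,724.
Accumulated through year 3 = $464,576 − $287,724 = $176,852.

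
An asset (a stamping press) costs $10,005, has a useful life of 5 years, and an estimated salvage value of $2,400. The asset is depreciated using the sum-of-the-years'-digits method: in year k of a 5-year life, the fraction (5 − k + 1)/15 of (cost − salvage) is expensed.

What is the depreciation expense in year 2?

Depreciable base = $10,005 − $2,400 = $7,605.
Sum of the years' digits = 5+4+3+2+1 = 15.
Year 1: $7,605 × 5/15 = $2,535. Book value $7,470.
Year 2: $7,605 × 4/15 = $2,028. Book value $5,442.

$2,028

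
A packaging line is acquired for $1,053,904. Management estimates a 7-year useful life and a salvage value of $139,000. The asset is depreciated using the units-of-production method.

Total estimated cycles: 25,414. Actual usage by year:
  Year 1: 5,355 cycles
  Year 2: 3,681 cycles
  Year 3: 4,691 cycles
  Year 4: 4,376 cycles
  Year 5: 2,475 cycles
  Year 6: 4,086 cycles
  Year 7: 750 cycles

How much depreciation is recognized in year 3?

Depreciable base = $1,053,904 − $139,000 = $914,904.
Rate = $914,904 / 25,414 cycles = $36 per cycle.
Year 1: 5,355 × $36 = $192,780. Book value $861,124.
Year 2: 3,681 × $36 = $132,516. Book value $728,608.
Year 3: 4,691 × $36 = $168,876. Book value $559,732.

$168,876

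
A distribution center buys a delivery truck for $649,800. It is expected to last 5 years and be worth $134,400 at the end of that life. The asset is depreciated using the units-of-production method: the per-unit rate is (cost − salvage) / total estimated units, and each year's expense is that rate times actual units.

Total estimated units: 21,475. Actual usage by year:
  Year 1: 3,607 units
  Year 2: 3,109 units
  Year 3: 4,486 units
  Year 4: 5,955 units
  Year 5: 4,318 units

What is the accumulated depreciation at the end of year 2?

$161,184

Depreciable base = $649,800 − $134,400 = $515,400.
Rate = $515,400 / 21,475 units = $24 per unit.
Year 1: 3,607 × $24 = $86,568. Book value $563,232.
Year 2: 3,109 × $24 = $74,616. Book value $488,616.
Accumulated through year 2 = $649,800 − $488,616 = $161,184.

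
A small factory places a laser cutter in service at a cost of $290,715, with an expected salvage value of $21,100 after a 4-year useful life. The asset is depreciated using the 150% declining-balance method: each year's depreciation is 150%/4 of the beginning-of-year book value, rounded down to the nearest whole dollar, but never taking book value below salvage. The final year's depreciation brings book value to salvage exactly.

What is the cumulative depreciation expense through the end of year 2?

Depreciable base = $290,715 − $21,100 = $269,615.
Year 1: ⌊$290,715 × 150%/4⌋ = $109,018. Book value $181,697.
Year 2: ⌊$181,697 × 150%/4⌋ = $68,136. Book value $113,561.
Accumulated through year 2 = $290,715 − $113,561 = $177,154.

$177,154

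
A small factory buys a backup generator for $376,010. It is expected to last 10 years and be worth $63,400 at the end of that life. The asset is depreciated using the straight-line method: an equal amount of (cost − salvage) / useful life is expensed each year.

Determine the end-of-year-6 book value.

Depreciable base = $376,010 − $63,400 = $312,610.
Annual expense = $312,610 / 10 = $31,261.
End of year 1: book value $344,749.
End of year 2: book value $313,488.
End of year 3: book value $282,227.
End of year 4: book value $250,966.
End of year 5: book value $219,705.
End of year 6: book value $188,444.

$188,444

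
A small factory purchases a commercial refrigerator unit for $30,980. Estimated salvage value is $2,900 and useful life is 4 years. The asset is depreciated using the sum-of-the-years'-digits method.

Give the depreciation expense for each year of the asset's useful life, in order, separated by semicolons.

$11,232; $8,424; $5,616; $2,808

Depreciable base = $30,980 − $2,900 = $28,080.
Sum of the years' digits = 4+3+2+1 = 10.
Year 1: $28,080 × 4/10 = $11,232. Book value $19,748.
Year 2: $28,080 × 3/10 = $8,424. Book value $11,324.
Year 3: $28,080 × 2/10 = $5,616. Book value $5,708.
Year 4: $28,080 × 1/10 = $2,808. Book value $2,900.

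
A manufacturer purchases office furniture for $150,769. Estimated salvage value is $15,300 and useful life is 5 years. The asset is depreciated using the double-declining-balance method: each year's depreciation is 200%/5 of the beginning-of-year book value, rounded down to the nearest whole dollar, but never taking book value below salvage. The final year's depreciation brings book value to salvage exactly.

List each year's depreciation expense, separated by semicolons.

Depreciable base = $150,769 − $15,300 = $135,469.
Year 1: ⌊$150,769 × 200%/5⌋ = $60,307. Book value $90,462.
Year 2: ⌊$90,462 × 200%/5⌋ = $36,184. Book value $54,278.
Year 3: ⌊$54,278 × 200%/5⌋ = $21,711. Book value $32,567.
Year 4: ⌊$32,567 × 200%/5⌋ = $13,026. Book value $19,541.
Year 5 (final): $19,541 − $15,300 = $4,241. Book value $15,300.

$60,307; $36,184; $21,711; $13,026; $4,241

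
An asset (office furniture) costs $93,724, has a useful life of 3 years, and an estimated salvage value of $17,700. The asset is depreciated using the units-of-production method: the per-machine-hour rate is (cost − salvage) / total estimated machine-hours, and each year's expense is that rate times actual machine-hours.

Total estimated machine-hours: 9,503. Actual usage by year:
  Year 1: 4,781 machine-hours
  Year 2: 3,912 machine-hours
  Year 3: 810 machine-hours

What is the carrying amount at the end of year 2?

Depreciable base = $93,724 − $17,700 = $76,024.
Rate = $76,024 / 9,503 machine-hours = $8 per machine-hour.
Year 1: 4,781 × $8 = $38,248. Book value $55,476.
Year 2: 3,912 × $8 = $31,296. Book value $24,180.

$24,180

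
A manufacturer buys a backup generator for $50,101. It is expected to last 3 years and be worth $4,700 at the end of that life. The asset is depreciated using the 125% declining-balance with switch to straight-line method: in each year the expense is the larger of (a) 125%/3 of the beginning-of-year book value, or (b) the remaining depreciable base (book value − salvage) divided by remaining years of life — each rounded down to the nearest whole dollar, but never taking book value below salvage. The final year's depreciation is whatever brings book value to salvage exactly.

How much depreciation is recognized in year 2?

$12,263

Depreciable base = $50,101 − $4,700 = $45,401.
Year 1: DB = ⌊$50,101 × 125%/3⌋ = $20,875; SL = ⌊$45,401/3⌋ = $15,133 → take DB $20,875. Book value $29,226.
Year 2: DB = ⌊$29,226 × 125%/3⌋ = $12,177; SL = ⌊$24,526/2⌋ = $12,263 → take SL $12,263. Book value $16,963.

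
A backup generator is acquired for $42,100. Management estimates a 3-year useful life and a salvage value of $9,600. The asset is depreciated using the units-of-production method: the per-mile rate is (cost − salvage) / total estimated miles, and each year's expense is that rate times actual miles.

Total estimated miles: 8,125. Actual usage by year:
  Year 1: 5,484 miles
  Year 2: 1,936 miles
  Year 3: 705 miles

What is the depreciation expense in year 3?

$2,820

Depreciable base = $42,100 − $9,600 = $32,500.
Rate = $32,500 / 8,125 miles = $4 per mile.
Year 1: 5,484 × $4 = $21,936. Book value $20,164.
Year 2: 1,936 × $4 = $7,744. Book value $12,420.
Year 3: 705 × $4 = $2,820. Book value $9,600.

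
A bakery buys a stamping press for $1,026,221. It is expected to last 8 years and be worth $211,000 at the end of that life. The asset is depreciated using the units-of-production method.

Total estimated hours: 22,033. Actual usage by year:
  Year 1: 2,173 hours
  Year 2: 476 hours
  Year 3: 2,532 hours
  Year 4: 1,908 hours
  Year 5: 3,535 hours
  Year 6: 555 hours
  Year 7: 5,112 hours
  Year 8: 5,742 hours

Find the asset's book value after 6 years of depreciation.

$612,598

Depreciable base = $1,026,221 − $211,000 = $815,221.
Rate = $815,221 / 22,033 hours = $37 per hour.
Year 1: 2,173 × $37 = $80,401. Book value $945,820.
Year 2: 476 × $37 = $17,612. Book value $928,208.
Year 3: 2,532 × $37 = $93,684. Book value $834,524.
Year 4: 1,908 × $37 = $70,596. Book value $763,928.
Year 5: 3,535 × $37 = $130,795. Book value $633,133.
Year 6: 555 × $37 = $20,535. Book value $612,598.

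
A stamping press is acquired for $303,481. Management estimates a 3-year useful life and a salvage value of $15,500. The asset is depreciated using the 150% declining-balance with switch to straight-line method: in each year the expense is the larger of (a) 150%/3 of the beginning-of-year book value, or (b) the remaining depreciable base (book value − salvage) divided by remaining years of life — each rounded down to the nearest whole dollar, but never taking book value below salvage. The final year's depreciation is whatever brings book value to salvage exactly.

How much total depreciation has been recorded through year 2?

$227,610

Depreciable base = $303,481 − $15,500 = $287,981.
Year 1: DB = ⌊$303,481 × 150%/3⌋ = $151,740; SL = ⌊$287,981/3⌋ = $95,993 → take DB $151,740. Book value $151,741.
Year 2: DB = ⌊$151,741 × 150%/3⌋ = $75,870; SL = ⌊$136,241/2⌋ = $68,120 → take DB $75,870. Book value $75,871.
Accumulated through year 2 = $303,481 − $75,871 = $227,610.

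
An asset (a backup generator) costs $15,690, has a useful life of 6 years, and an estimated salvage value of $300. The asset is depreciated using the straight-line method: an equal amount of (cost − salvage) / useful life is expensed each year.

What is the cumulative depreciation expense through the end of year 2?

$5,130

Depreciable base = $15,690 − $300 = $15,390.
Annual expense = $15,390 / 6 = $2,565.
End of year 1: book value $13,125.
End of year 2: book value $10,560.
Accumulated through year 2 = $15,690 − $10,560 = $5,130.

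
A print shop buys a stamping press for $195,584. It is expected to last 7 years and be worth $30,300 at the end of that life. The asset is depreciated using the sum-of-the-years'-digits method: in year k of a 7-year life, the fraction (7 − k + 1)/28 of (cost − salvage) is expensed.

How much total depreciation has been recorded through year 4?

Depreciable base = $195,584 − $30,300 = $165,284.
Sum of the years' digits = 7+6+5+4+3+2+1 = 28.
Year 1: $165,284 × 7/28 = $41,321. Book value $154,263.
Year 2: $165,284 × 6/28 = $35,418. Book value $118,845.
Year 3: $165,284 × 5/28 = $29,515. Book value $89,330.
Year 4: $165,284 × 4/28 = $23,612. Book value $65,718.
Accumulated through year 4 = $195,584 − $65,718 = $129,866.

$129,866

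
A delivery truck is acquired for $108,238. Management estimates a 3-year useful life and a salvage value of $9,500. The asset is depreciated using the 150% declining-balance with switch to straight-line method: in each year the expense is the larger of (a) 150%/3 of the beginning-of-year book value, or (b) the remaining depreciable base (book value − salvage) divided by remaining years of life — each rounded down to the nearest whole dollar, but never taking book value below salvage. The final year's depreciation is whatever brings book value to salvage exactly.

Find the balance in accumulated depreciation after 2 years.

Depreciable base = $108,238 − $9,500 = $98,738.
Year 1: DB = ⌊$108,238 × 150%/3⌋ = $54,119; SL = ⌊$98,738/3⌋ = $32,912 → take DB $54,119. Book value $54,119.
Year 2: DB = ⌊$54,119 × 150%/3⌋ = $27,059; SL = ⌊$44,619/2⌋ = $22,309 → take DB $27,059. Book value $27,060.
Accumulated through year 2 = $108,238 − $27,060 = $81,178.

$81,178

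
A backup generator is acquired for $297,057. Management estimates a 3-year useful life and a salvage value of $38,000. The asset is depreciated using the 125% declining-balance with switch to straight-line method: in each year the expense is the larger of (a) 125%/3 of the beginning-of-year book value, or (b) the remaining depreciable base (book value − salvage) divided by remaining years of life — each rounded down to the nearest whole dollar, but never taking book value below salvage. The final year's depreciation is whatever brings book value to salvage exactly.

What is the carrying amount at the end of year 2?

Depreciable base = $297,057 − $38,000 = $259,057.
Year 1: DB = ⌊$297,057 × 125%/3⌋ = $123,773; SL = ⌊$259,057/3⌋ = $86,352 → take DB $123,773. Book value $173,284.
Year 2: DB = ⌊$173,284 × 125%/3⌋ = $72,201; SL = ⌊$135,284/2⌋ = $67,642 → take DB $72,201. Book value $101,083.

$101,083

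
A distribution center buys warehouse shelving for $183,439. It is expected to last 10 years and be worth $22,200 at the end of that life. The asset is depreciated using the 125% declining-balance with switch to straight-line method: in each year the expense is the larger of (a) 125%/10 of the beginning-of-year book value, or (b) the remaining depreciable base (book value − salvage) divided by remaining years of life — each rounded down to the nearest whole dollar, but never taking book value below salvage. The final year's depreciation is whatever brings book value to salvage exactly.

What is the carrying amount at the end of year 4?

$107,531

Depreciable base = $183,439 − $22,200 = $161,239.
Year 1: DB = ⌊$183,439 × 125%/10⌋ = $22,929; SL = ⌊$161,239/10⌋ = $16,123 → take DB $22,929. Book value $160,510.
Year 2: DB = ⌊$160,510 × 125%/10⌋ = $20,063; SL = ⌊$138,310/9⌋ = $15,367 → take DB $20,063. Book value $140,447.
Year 3: DB = ⌊$140,447 × 125%/10⌋ = $17,555; SL = ⌊$118,247/8⌋ = $14,780 → take DB $17,555. Book value $122,892.
Year 4: DB = ⌊$122,892 × 125%/10⌋ = $15,361; SL = ⌊$100,692/7⌋ = $14,384 → take DB $15,361. Book value $107,531.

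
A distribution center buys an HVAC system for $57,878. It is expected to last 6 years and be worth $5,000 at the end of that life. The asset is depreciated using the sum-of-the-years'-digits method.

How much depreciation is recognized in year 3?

$10,072

Depreciable base = $57,878 − $5,000 = $52,878.
Sum of the years' digits = 6+5+4+3+2+1 = 21.
Year 1: $52,878 × 6/21 = $15,108. Book value $42,770.
Year 2: $52,878 × 5/21 = $12,590. Book value $30,180.
Year 3: $52,878 × 4/21 = $10,072. Book value $20,108.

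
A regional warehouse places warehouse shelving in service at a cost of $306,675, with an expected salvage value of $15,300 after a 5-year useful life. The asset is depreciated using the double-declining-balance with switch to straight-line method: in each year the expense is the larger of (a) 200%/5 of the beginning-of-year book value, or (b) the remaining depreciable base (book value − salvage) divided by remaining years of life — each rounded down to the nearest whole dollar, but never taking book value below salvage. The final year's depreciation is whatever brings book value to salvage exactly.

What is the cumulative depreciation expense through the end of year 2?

$196,272

Depreciable base = $306,675 − $15,300 = $291,375.
Year 1: DB = ⌊$306,675 × 200%/5⌋ = $122,670; SL = ⌊$291,375/5⌋ = $58,275 → take DB $122,670. Book value $184,005.
Year 2: DB = ⌊$184,005 × 200%/5⌋ = $73,602; SL = ⌊$168,705/4⌋ = $42,176 → take DB $73,602. Book value $110,403.
Accumulated through year 2 = $306,675 − $110,403 = $196,272.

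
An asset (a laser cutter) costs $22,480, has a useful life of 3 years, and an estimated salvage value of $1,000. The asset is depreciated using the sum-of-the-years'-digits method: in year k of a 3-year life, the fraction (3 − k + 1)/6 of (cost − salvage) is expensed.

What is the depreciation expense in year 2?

$7,160

Depreciable base = $22,480 − $1,000 = $21,480.
Sum of the years' digits = 3+2+1 = 6.
Year 1: $21,480 × 3/6 = $10,740. Book value $11,740.
Year 2: $21,480 × 2/6 = $7,160. Book value $4,580.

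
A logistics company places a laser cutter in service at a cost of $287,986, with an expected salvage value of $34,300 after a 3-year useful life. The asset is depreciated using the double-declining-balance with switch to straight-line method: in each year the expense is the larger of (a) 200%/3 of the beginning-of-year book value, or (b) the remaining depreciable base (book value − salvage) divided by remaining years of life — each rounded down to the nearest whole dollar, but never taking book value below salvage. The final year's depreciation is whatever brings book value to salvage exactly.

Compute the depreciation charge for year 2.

Depreciable base = $287,986 − $34,300 = $253,686.
Year 1: DB = ⌊$287,986 × 200%/3⌋ = $191,990; SL = ⌊$253,686/3⌋ = $84,562 → take DB $191,990. Book value $95,996.
Year 2: DB = ⌊$95,996 × 200%/3⌋ = $63,997; SL = ⌊$61,696/2⌋ = $30,848 → take DB $63,997, capped at $61,696. Book value $34,300.

$61,696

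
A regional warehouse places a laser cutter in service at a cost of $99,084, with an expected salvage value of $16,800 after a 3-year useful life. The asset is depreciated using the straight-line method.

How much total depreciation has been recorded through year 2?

Depreciable base = $99,084 − $16,800 = $82,284.
Annual expense = $82,284 / 3 = $27,428.
End of year 1: book value $71,656.
End of year 2: book value $44,228.
Accumulated through year 2 = $99,084 − $44,228 = $54,856.

$54,856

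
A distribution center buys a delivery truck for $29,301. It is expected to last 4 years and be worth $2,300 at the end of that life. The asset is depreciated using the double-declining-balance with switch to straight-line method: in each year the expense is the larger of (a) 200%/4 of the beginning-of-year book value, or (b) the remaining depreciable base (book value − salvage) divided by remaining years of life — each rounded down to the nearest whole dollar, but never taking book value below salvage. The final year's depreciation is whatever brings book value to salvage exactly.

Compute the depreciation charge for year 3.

$3,663

Depreciable base = $29,301 − $2,300 = $27,001.
Year 1: DB = ⌊$29,301 × 200%/4⌋ = $14,650; SL = ⌊$27,001/4⌋ = $6,750 → take DB $14,650. Book value $14,651.
Year 2: DB = ⌊$14,651 × 200%/4⌋ = $7,325; SL = ⌊$12,351/3⌋ = $4,117 → take DB $7,325. Book value $7,326.
Year 3: DB = ⌊$7,326 × 200%/4⌋ = $3,663; SL = ⌊$5,026/2⌋ = $2,513 → take DB $3,663. Book value $3,663.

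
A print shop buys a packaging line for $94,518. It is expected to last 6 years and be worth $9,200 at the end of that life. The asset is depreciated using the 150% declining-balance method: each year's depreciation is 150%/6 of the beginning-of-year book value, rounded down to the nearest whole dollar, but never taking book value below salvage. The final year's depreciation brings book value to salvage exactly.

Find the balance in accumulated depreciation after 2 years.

$41,351

Depreciable base = $94,518 − $9,200 = $85,318.
Year 1: ⌊$94,518 × 150%/6⌋ = $23,629. Book value $70,889.
Year 2: ⌊$70,889 × 150%/6⌋ = $17,722. Book value $53,167.
Accumulated through year 2 = $94,518 − $53,167 = $41,351.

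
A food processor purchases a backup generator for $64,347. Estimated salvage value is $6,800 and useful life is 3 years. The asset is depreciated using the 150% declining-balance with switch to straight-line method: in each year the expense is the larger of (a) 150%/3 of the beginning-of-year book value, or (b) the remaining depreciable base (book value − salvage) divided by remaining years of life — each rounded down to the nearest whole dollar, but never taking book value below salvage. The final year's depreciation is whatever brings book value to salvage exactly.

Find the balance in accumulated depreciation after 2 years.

$48,260

Depreciable base = $64,347 − $6,800 = $57,547.
Year 1: DB = ⌊$64,347 × 150%/3⌋ = $32,173; SL = ⌊$57,547/3⌋ = $19,182 → take DB $32,173. Book value $32,174.
Year 2: DB = ⌊$32,174 × 150%/3⌋ = $16,087; SL = ⌊$25,374/2⌋ = $12,687 → take DB $16,087. Book value $16,087.
Accumulated through year 2 = $64,347 − $16,087 = $48,260.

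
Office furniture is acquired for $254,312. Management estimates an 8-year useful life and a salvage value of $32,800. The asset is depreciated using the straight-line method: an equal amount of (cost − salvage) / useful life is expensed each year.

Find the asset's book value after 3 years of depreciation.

$171,245

Depreciable base = $254,312 − $32,800 = $221,512.
Annual expense = $221,512 / 8 = $27,689.
End of year 1: book value $226,623.
End of year 2: book value $198,934.
End of year 3: book value $171,245.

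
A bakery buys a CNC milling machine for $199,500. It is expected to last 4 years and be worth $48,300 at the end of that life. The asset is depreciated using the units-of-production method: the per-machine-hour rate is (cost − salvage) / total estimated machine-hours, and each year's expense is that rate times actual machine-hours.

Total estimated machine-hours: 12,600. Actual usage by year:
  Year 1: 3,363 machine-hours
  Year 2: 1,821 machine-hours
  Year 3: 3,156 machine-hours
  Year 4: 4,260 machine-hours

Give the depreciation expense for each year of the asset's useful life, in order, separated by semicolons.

$40,356; $21,852; $37,872; $51,120

Depreciable base = $199,500 − $48,300 = $151,200.
Rate = $151,200 / 12,600 machine-hours = $12 per machine-hour.
Year 1: 3,363 × $12 = $40,356. Book value $159,144.
Year 2: 1,821 × $12 = $21,852. Book value $137,292.
Year 3: 3,156 × $12 = $37,872. Book value $99,420.
Year 4: 4,260 × $12 = $51,120. Book value $48,300.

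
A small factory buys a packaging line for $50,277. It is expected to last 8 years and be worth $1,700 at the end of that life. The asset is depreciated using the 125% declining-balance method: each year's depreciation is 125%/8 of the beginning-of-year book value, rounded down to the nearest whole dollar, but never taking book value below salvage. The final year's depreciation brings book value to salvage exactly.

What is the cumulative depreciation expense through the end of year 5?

Depreciable base = $50,277 − $1,700 = $48,577.
Year 1: ⌊$50,277 × 125%/8⌋ = $7,855. Book value $42,422.
Year 2: ⌊$42,422 × 125%/8⌋ = $6,628. Book value $35,794.
Year 3: ⌊$35,794 × 125%/8⌋ = $5,592. Book value $30,202.
Year 4: ⌊$30,202 × 125%/8⌋ = $4,719. Book value $25,483.
Year 5: ⌊$25,483 × 125%/8⌋ = $3,981. Book value $21,502.
Accumulated through year 5 = $50,277 − $21,502 = $28,775.

$28,775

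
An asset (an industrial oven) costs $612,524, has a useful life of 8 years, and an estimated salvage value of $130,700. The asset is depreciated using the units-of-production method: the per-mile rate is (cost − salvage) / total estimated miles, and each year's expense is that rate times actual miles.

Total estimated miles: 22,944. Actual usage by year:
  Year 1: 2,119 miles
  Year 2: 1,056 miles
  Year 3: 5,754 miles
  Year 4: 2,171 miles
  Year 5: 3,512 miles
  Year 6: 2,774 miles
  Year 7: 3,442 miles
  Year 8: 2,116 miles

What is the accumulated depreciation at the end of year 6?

$365,106

Depreciable base = $612,524 − $130,700 = $481,824.
Rate = $481,824 / 22,944 miles = $21 per mile.
Year 1: 2,119 × $21 = $44,499. Book value $568,025.
Year 2: 1,056 × $21 = $22,176. Book value $545,849.
Year 3: 5,754 × $21 = $120,834. Book value $425,015.
Year 4: 2,171 × $21 = $45,591. Book value $379,424.
Year 5: 3,512 × $21 = $73,752. Book value $305,672.
Year 6: 2,774 × $21 = $58,254. Book value $247,418.
Accumulated through year 6 = $612,524 − $247,418 = $365,106.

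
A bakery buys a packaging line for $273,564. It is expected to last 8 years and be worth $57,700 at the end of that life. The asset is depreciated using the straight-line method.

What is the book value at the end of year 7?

$84,683

Depreciable base = $273,564 − $57,700 = $215,864.
Annual expense = $215,864 / 8 = $26,983.
End of year 1: book value $246,581.
End of year 2: book value $219,598.
End of year 3: book value $192,615.
End of year 4: book value $165,632.
End of year 5: book value $138,649.
End of year 6: book value $111,666.
End of year 7: book value $84,683.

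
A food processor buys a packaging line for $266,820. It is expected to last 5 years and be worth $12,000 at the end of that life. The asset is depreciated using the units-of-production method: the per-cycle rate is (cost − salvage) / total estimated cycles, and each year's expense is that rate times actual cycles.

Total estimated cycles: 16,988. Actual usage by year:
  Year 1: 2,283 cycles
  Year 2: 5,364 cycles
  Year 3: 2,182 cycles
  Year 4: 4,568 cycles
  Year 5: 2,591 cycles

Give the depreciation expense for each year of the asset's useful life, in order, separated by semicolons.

Depreciable base = $266,820 − $12,000 = $254,820.
Rate = $254,820 / 16,988 cycles = $15 per cycle.
Year 1: 2,283 × $15 = $34,245. Book value $232,575.
Year 2: 5,364 × $15 = $80,460. Book value $152,115.
Year 3: 2,182 × $15 = $32,730. Book value $119,385.
Year 4: 4,568 × $15 = $68,520. Book value $50,865.
Year 5: 2,591 × $15 = $38,865. Book value $12,000.

$34,245; $80,460; $32,730; $68,520; $38,865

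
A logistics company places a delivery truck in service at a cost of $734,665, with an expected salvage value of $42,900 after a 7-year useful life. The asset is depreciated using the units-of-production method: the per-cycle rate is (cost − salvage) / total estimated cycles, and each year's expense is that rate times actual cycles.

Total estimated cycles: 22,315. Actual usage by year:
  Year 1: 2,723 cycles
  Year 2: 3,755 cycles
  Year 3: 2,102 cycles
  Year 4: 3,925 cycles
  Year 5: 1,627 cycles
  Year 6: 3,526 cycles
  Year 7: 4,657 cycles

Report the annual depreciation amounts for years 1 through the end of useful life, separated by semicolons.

$84,413; $116,405; $65,162; $121,675; $50,437; $109,306; $144,367

Depreciable base = $734,665 − $42,900 = $691,765.
Rate = $691,765 / 22,315 cycles = $31 per cycle.
Year 1: 2,723 × $31 = $84,413. Book value $650,252.
Year 2: 3,755 × $31 = $116,405. Book value $533,847.
Year 3: 2,102 × $31 = $65,162. Book value $468,685.
Year 4: 3,925 × $31 = $121,675. Book value $347,010.
Year 5: 1,627 × $31 = $50,437. Book value $296,573.
Year 6: 3,526 × $31 = $109,306. Book value $187,267.
Year 7: 4,657 × $31 = $144,367. Book value $42,900.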